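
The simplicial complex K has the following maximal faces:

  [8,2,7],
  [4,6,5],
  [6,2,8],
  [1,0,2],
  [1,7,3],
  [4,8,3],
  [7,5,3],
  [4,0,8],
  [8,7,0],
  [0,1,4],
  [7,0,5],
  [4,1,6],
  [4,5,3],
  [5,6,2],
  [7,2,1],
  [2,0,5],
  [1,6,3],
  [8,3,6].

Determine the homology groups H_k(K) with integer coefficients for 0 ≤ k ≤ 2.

H_0 ≅ Z,  H_1 ≅ Z × Z/2,  H_2 = 0.

K has 9 vertices, 27 edges, 18 triangles.
rank ∂_0 = 0, rank ∂_1 = 8 ⇒ b_0 = 9 − 0 − 8 = 1; all invariant factors of ∂_1 are 1 so no torsion. So H_0 = Z.
rank ∂_1 = 8, rank ∂_2 = 18 ⇒ b_1 = 27 − 8 − 18 = 1; ∂_2 has invariant factor(s) [2] giving torsion. So H_1 = Z × Z/2.
rank ∂_2 = 18, rank ∂_3 = 0 ⇒ b_2 = 18 − 18 − 0 = 0. So H_2 = 0.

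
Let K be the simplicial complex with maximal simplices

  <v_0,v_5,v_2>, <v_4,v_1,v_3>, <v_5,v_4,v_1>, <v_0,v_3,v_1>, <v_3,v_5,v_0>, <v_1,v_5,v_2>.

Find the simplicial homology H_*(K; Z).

Take the total order v_0 < v_1 < v_2 < v_3 < v_4 < v_5 on the vertex set. Then K (dimension 2) consists of the simplices:

  0-simplices (6): [v_0], [v_1], [v_2], [v_3], [v_4], [v_5]
  1-simplices (12): [v_0,v_1], [v_0,v_2], [v_0,v_3], [v_0,v_5], [v_1,v_2], [v_1,v_3], [v_1,v_4], [v_1,v_5], [v_2,v_5], [v_3,v_4], [v_3,v_5], [v_4,v_5]
  2-simplices (6): [v_0,v_1,v_3], [v_0,v_2,v_5], [v_0,v_3,v_5], [v_1,v_2,v_5], [v_1,v_3,v_4], [v_1,v_4,v_5]

giving chain groups C_0 ≅ Z^6, C_1 ≅ Z^12, C_2 ≅ Z^6.

Boundary ∂_1: C_1 → C_0 maps an edge to its endpoints' difference, ∂[p,q] = q − p.
The 6×12 boundary matrix has rank 5 and Smith normal form diag(1,1,1,1,1).

∂_2: C_2 → C_1 acts by ∂[p,q,r] = [q,r] − [p,r] + [p,q]. For instance
  ∂[v_0,v_2,v_5] = [v_2,v_5] − [v_0,v_5] + [v_0,v_2],
  ∂[v_0,v_3,v_5] = [v_3,v_5] − [v_0,v_5] + [v_0,v_3].
As a 12×6 matrix over Z this has rank 6, with invariant factors (1,1,1,1,1,1).

Now H_k = ker ∂_k / im ∂_{k+1}, so:

  H_0: rank C_0 − rank ∂_1 = 6 − 5 = 1, and the invariant factors of ∂_1 are all 1, so H_0 = Z.
  H_1: rank ker ∂_1 − rank ∂_2 = (12 − 5) − 6 = 1, and the invariant factors of ∂_2 are all 1, so H_1 = Z.
  H_2: rank ker ∂_2 − rank ∂_3 = (6 − 6) − 0 = 0, and there is no ∂_3, so H_2 = 0.

H_0 = Z,  H_1 = Z,  H_2 = 0.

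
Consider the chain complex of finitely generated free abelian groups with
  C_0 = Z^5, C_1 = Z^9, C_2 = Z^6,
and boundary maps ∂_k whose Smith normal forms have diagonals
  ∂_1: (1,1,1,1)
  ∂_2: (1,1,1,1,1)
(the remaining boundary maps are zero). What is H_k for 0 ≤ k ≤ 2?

H_0: b_0 = 5 − 0 − 4 = 1; torsion from ∂_1 factors > 1: none. So H_0 ≅ Z.
H_1: b_1 = 9 − 4 − 5 = 0; torsion from ∂_2 factors > 1: none. So H_1 ≅ 0.
H_2: b_2 = 6 − 5 − 0 = 1; torsion from ∂_3 factors > 1: none. So H_2 ≅ Z.

H_0 ≅ Z,  H_1 = 0,  H_2 ≅ Z.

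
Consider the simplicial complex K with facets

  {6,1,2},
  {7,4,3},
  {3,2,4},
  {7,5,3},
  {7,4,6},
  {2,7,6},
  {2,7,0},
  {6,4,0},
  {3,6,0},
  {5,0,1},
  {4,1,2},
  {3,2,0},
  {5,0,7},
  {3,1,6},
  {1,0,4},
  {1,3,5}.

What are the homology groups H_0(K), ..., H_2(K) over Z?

K has 8 vertices, 24 edges, 16 triangles.
rank ∂_0 = 0, rank ∂_1 = 7 ⇒ b_0 = 8 − 0 − 7 = 1; all invariant factors of ∂_1 are 1 so no torsion. So H_0 = Z.
rank ∂_1 = 7, rank ∂_2 = 15 ⇒ b_1 = 24 − 7 − 15 = 2; all invariant factors of ∂_2 are 1 so no torsion. So H_1 = Z^2.
rank ∂_2 = 15, rank ∂_3 = 0 ⇒ b_2 = 16 − 15 − 0 = 1. So H_2 = Z.

H_0 ≅ Z,  H_1 ≅ Z^2,  H_2 ≅ Z.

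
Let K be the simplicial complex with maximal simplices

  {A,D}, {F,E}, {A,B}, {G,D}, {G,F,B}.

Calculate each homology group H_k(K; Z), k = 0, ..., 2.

Take the total order A < B < D < E < F < G on the vertex set. Then K (dimension 2) consists of the simplices:

  0-simplices (6): A, B, D, E, F, G
  1-simplices (7): AB, AD, BF, BG, DG, EF, FG
  2-simplices (1): BFG

Hence C_0 ≅ Z^6, C_1 ≅ Z^7, C_2 ≅ Z^1.

∂_1: C_1 → C_0 sends each edge [p,q] (with p < q) to q − p.
The 6×7 boundary matrix has rank 5 and Smith normal form diag(1,1,1,1,1).

∂_2: C_2 → C_1 maps a triangle to the signed sum of its edges. For instance
  ∂BFG = FG − BG + BF.
This gives a 7×1 integer matrix of rank 1; reducing to Smith normal form yields diagonal entries (1).

Now H_k = ker ∂_k / im ∂_{k+1}, so:

  H_0: rank C_0 − rank ∂_1 = 6 − 5 = 1, and the invariant factors of ∂_1 are all 1, so H_0 ≅ Z.
  H_1: rank ker ∂_1 − rank ∂_2 = (7 − 5) − 1 = 1, and the invariant factors of ∂_2 are all 1, so H_1 ≅ Z.
  H_2: rank ker ∂_2 − rank ∂_3 = (1 − 1) − 0 = 0, and there is no ∂_3, so H_2 ≅ 0.

H_0 ≅ Z,  H_1 ≅ Z,  H_2 = 0.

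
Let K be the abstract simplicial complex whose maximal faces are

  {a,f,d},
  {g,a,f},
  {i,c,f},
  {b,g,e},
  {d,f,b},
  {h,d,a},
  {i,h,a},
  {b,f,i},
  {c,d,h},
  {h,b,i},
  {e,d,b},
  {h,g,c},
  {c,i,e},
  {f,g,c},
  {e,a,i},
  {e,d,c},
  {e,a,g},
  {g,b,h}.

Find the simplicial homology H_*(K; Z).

H_0 = Z,  H_1 = Z^2,  H_2 = Z.

Order the vertices as a < b < c < d < e < f < g < h < i. Listing each simplex with vertices in this order, K has dimension 2 with simplices:

  0-simplices (9): a, b, c, d, e, f, g, h, i
  1-simplices (27): ad, ae, af, ag, ah, ai, bd, be, bf, bg, bh, bi, cd, ce, cf, cg, ch, ci, de, df, dh, eg, ei, fg, fi, gh, hi
  2-simplices (18): adf, adh, aeg, aei, afg, ahi, bde, bdf, beg, bfi, bgh, bhi, cde, cdh, cei, cfg, cfi, cgh

Hence C_0 ≅ Z^9, C_1 ≅ Z^27, C_2 ≅ Z^18.

∂_1: C_1 → C_0 is given by ∂[p,q] = [q] − [p].
The resulting 9×27 matrix has rank 8, and its Smith normal form has invariant factors (1,1,1,1,1,1,1,1).

Boundary ∂_2: C_2 → C_1 acts by ∂[p,q,r] = [q,r] − [p,r] + [p,q]. For instance
  ∂aei = ei − ai + ae,
  ∂adf = df − af + ad.
The resulting 27×18 matrix has rank 17, and its Smith normal form has invariant factors (1,1,1,1,1,1,1,1,1,1,1,1,1,1,1,1,1).

Computing H_k = (kernel of ∂_k) / (image of ∂_{k+1}):

  H_0: rank C_0 − rank ∂_1 = 9 − 8 = 1, and the invariant factors of ∂_1 are all 1, so H_0 ≅ Z.
  H_1: rank ker ∂_1 − rank ∂_2 = (27 − 8) − 17 = 2, and the invariant factors of ∂_2 are all 1, so H_1 ≅ Z^2.
  H_2: rank ker ∂_2 − rank ∂_3 = (18 − 17) − 0 = 1, and there is no ∂_3, so H_2 ≅ Z.

As a check, the Euler characteristic is 9 − 27 + 18 = 0, which agrees with 1 − 2 + 1 = 0.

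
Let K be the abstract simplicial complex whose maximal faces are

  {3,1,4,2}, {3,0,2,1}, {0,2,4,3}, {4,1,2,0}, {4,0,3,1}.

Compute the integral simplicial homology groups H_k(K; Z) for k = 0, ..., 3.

We work with the vertex ordering 0 < 1 < 2 < 3 < 4. The simplices of K, each written with vertices in increasing order, are:

  0-simplices (5): [0], [1], [2], [3], [4]
  1-simplices (10): [0,1], [0,2], [0,3], [0,4], [1,2], [1,3], [1,4], [2,3], [2,4], [3,4]
  2-simplices (10): [0,1,2], [0,1,3], [0,1,4], [0,2,3], [0,2,4], [0,3,4], [1,2,3], [1,2,4], [1,3,4], [2,3,4]
  3-simplices (5): [0,1,2,3], [0,1,2,4], [0,1,3,4], [0,2,3,4], [1,2,3,4]

giving chain groups C_0 ≅ Z^5, C_1 ≅ Z^10, C_2 ≅ Z^10, C_3 ≅ Z^5.

∂_1: C_1 → C_0 sends each edge [p,q] (with p < q) to q − p. For instance
  ∂[0,3] = [3] − [0].
This gives a 5×10 integer matrix of rank 4; reducing to Smith normal form yields diagonal entries (1,1,1,1).

Boundary ∂_2: C_2 → C_1 acts by ∂[p,q,r] = [q,r] − [p,r] + [p,q]. For instance
  ∂[0,2,4] = [2,4] − [0,4] + [0,2],
  ∂[1,2,4] = [2,4] − [1,4] + [1,2].
This gives a 10×10 integer matrix of rank 6; reducing to Smith normal form yields diagonal entries (1,1,1,1,1,1).

∂_3: C_3 → C_2 sends each 3-simplex σ to the alternating sum Σ_i (−1)^i (σ with its i-th vertex removed). For instance
  ∂[0,1,2,4] = [1,2,4] − [0,2,4] + [0,1,4] − [0,1,2],
  ∂[0,1,3,4] = [1,3,4] − [0,3,4] + [0,1,4] − [0,1,3].
The resulting 10×5 matrix has rank 4, and its Smith normal form has invariant factors (1,1,1,1).

Reading off H_k = ker ∂_k / im ∂_{k+1}:

  H_0: rank C_0 − rank ∂_1 = 5 − 4 = 1, and the invariant factors of ∂_1 are all 1, so H_0 ≅ Z.
  H_1: rank ker ∂_1 − rank ∂_2 = (10 − 4) − 6 = 0, and the invariant factors of ∂_2 are all 1, so H_1 ≅ 0.
  H_2: rank ker ∂_2 − rank ∂_3 = (10 − 6) − 4 = 0, and the invariant factors of ∂_3 are all 1, so H_2 ≅ 0.
  H_3: rank ker ∂_3 − rank ∂_4 = (5 − 4) − 0 = 1, and there is no ∂_4, so H_3 ≅ Z.

As a check, the Euler characteristic is 5 − 10 + 10 − 5 = 0, which agrees with 1 − 0 + 0 − 1 = 0.
(K is a triangulation of the 3-sphere S^3.)

H_0 ≅ Z,  H_1 = 0,  H_2 = 0,  H_3 ≅ Z.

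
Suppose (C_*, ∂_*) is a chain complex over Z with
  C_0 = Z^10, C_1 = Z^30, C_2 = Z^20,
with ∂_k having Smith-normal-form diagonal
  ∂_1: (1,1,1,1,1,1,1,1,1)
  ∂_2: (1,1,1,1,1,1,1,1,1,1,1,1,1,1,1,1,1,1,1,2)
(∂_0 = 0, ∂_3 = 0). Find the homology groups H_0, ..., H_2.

H_0 = Z,  H_1 = Z × Z/2,  H_2 = 0.

H_0: b_0 = 10 − 0 − 9 = 1; torsion from ∂_1 factors > 1: none. So H_0 = Z.
H_1: b_1 = 30 − 9 − 20 = 1; torsion from ∂_2 factors > 1: [2]. So H_1 = Z × Z/2.
H_2: b_2 = 20 − 20 − 0 = 0; torsion from ∂_3 factors > 1: none. So H_2 = 0.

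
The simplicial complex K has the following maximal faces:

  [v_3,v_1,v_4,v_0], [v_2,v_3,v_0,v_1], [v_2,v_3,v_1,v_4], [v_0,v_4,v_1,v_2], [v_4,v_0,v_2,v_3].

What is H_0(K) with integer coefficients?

H_0 = Z.

Take the total order v_0 < v_1 < v_2 < v_3 < v_4 on the vertex set. Then K (dimension 3) consists of the simplices:

  0-simplices (5): [v_0], [v_1], [v_2], [v_3], [v_4]
  1-simplices (10): [v_0,v_1], [v_0,v_2], [v_0,v_3], [v_0,v_4], [v_1,v_2], [v_1,v_3], [v_1,v_4], [v_2,v_3], [v_2,v_4], [v_3,v_4]
  2-simplices (10): [v_0,v_1,v_2], [v_0,v_1,v_3], [v_0,v_1,v_4], [v_0,v_2,v_3], [v_0,v_2,v_4], [v_0,v_3,v_4], [v_1,v_2,v_3], [v_1,v_2,v_4], [v_1,v_3,v_4], [v_2,v_3,v_4]
  3-simplices (5): [v_0,v_1,v_2,v_3], [v_0,v_1,v_2,v_4], [v_0,v_1,v_3,v_4], [v_0,v_2,v_3,v_4], [v_1,v_2,v_3,v_4]

so the chain groups are C_0 ≅ Z^5, C_1 ≅ Z^10, C_2 ≅ Z^10, C_3 ≅ Z^5.

Boundary ∂_1: C_1 → C_0 is given by ∂[p,q] = [q] − [p]. For instance
  ∂[v_0,v_1] = [v_1] − [v_0].
The resulting 5×10 matrix has rank 4, and its Smith normal form has invariant factors (1,1,1,1).

Boundary ∂_2: C_2 → C_1 acts by ∂[p,q,r] = [q,r] − [p,r] + [p,q]. For instance
  ∂[v_0,v_2,v_4] = [v_2,v_4] − [v_0,v_4] + [v_0,v_2],
  ∂[v_1,v_2,v_3] = [v_2,v_3] − [v_1,v_3] + [v_1,v_2].
The resulting 10×10 matrix has rank 6, and its Smith normal form has invariant factors (1,1,1,1,1,1).

The boundary map ∂_3: C_3 → C_2 sends each 3-simplex σ to the alternating sum Σ_i (−1)^i (σ with its i-th vertex removed). For instance
  ∂[v_0,v_1,v_2,v_3] = [v_1,v_2,v_3] − [v_0,v_2,v_3] + [v_0,v_1,v_3] − [v_0,v_1,v_2],
  ∂[v_0,v_1,v_2,v_4] = [v_1,v_2,v_4] − [v_0,v_2,v_4] + [v_0,v_1,v_4] − [v_0,v_1,v_2].
This gives a 10×5 integer matrix of rank 4; reducing to Smith normal form yields diagonal entries (1,1,1,1).

From H_k ≅ ker(∂_k) / im(∂_{k+1}) we obtain:

  H_0: rank C_0 − rank ∂_1 = 5 − 4 = 1, and the invariant factors of ∂_1 are all 1, so H_0 = Z.

(K is a triangulation of the 3-sphere S^3.)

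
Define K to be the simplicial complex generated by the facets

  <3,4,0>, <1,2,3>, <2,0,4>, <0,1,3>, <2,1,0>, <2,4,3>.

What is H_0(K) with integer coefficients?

We work with the vertex ordering 0 < 1 < 2 < 3 < 4. The simplices of K, each written with vertices in increasing order, are:

  0-simplices (5): [0], [1], [2], [3], [4]
  1-simplices (9): [0,1], [0,2], [0,3], [0,4], [1,2], [1,3], [2,3], [2,4], [3,4]
  2-simplices (6): [0,1,2], [0,1,3], [0,2,4], [0,3,4], [1,2,3], [2,3,4]

so the chain groups are C_0 ≅ Z^5, C_1 ≅ Z^9, C_2 ≅ Z^6.

∂_1: C_1 → C_0 is given by ∂[p,q] = [q] − [p]. For instance
  ∂[0,2] = [2] − [0].
This gives a 5×9 integer matrix of rank 4; reducing to Smith normal form yields diagonal entries (1,1,1,1).

The boundary map ∂_2: C_2 → C_1 acts by ∂[p,q,r] = [q,r] − [p,r] + [p,q]. For instance
  ∂[0,1,2] = [1,2] − [0,2] + [0,1],
  ∂[0,3,4] = [3,4] − [0,4] + [0,3].
As a 9×6 matrix over Z this has rank 5, with invariant factors (1,1,1,1,1).

Reading off H_k = ker ∂_k / im ∂_{k+1}:

  H_0: rank C_0 − rank ∂_1 = 5 − 4 = 1, and the invariant factors of ∂_1 are all 1, so H_0 = Z.

H_0 ≅ Z.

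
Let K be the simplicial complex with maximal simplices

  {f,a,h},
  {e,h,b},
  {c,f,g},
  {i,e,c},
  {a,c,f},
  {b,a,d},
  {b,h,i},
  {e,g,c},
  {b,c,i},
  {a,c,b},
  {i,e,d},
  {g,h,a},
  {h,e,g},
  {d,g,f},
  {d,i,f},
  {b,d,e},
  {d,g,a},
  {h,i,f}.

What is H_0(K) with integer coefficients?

H_0 = Z.

Order the vertices as a < b < c < d < e < f < g < h < i. Listing each simplex with vertices in this order, K has dimension 2 with simplices:

  0-simplices (9): a, b, c, d, e, f, g, h, i
  1-simplices (27): ab, ac, ad, af, ag, ah, bc, bd, be, bh, bi, ce, cf, cg, ci, de, df, dg, di, eg, eh, ei, fg, fh, fi, gh, hi
  2-simplices (18): abc, abd, acf, adg, afh, agh, bci, bde, beh, bhi, ceg, cei, cfg, dei, dfg, dfi, egh, fhi

Hence C_0 ≅ Z^9, C_1 ≅ Z^27, C_2 ≅ Z^18.

The boundary map ∂_1: C_1 → C_0 is given by ∂[p,q] = [q] − [p].
The resulting 9×27 matrix has rank 8, and its Smith normal form has invariant factors (1,1,1,1,1,1,1,1).

∂_2: C_2 → C_1 acts by ∂[p,q,r] = [q,r] − [p,r] + [p,q]. For instance
  ∂cfg = fg − cg + cf,
  ∂abc = bc − ac + ab.
The resulting 27×18 matrix has rank 18, and its Smith normal form has invariant factors (1,1,1,1,1,1,1,1,1,1,1,1,1,1,1,1,1,2).

Reading off H_k = ker ∂_k / im ∂_{k+1}:

  H_0: rank C_0 − rank ∂_1 = 9 − 8 = 1, and the invariant factors of ∂_1 are all 1, so H_0 ≅ Z.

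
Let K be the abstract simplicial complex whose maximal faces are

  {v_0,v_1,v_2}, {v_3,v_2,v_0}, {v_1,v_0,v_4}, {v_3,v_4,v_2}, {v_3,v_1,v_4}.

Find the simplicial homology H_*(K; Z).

Fix the vertex order v_0 < v_1 < v_2 < v_3 < v_4 and write every simplex with vertices in increasing order. Then dim K = 2 and the simplices of K are:

  0-simplices (5): [v_0], [v_1], [v_2], [v_3], [v_4]
  1-simplices (10): [v_0,v_1], [v_0,v_2], [v_0,v_3], [v_0,v_4], [v_1,v_2], [v_1,v_3], [v_1,v_4], [v_2,v_3], [v_2,v_4], [v_3,v_4]
  2-simplices (5): [v_0,v_1,v_2], [v_0,v_1,v_4], [v_0,v_2,v_3], [v_1,v_3,v_4], [v_2,v_3,v_4]

giving chain groups C_0 ≅ Z^5, C_1 ≅ Z^10, C_2 ≅ Z^5.

The boundary map ∂_1: C_1 → C_0 maps an edge to its endpoints' difference, ∂[p,q] = q − p.
This gives a 5×10 integer matrix of rank 4; reducing to Smith normal form yields diagonal entries (1,1,1,1).

Boundary ∂_2: C_2 → C_1 sends each 2-simplex [p,q,r] to [q,r] − [p,r] + [p,q]. For instance
  ∂[v_1,v_3,v_4] = [v_3,v_4] − [v_1,v_4] + [v_1,v_3],
  ∂[v_0,v_1,v_4] = [v_1,v_4] − [v_0,v_4] + [v_0,v_1].
The resulting 10×5 matrix has rank 5, and its Smith normal form has invariant factors (1,1,1,1,1).

From H_k ≅ ker(∂_k) / im(∂_{k+1}) we obtain:

  H_0: rank C_0 − rank ∂_1 = 5 − 4 = 1, and the invariant factors of ∂_1 are all 1, so H_0 ≅ Z.
  H_1: rank ker ∂_1 − rank ∂_2 = (10 − 4) − 5 = 1, and the invariant factors of ∂_2 are all 1, so H_1 ≅ Z.
  H_2: rank ker ∂_2 − rank ∂_3 = (5 − 5) − 0 = 0, and there is no ∂_3, so H_2 ≅ 0.

H_0 ≅ Z,  H_1 ≅ Z,  H_2 = 0.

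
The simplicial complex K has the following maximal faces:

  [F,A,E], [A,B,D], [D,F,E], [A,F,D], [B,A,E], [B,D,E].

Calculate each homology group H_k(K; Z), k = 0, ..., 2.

H_0 = Z,  H_1 = 0,  H_2 = Z.

We work with the vertex ordering A < B < D < E < F. The simplices of K, each written with vertices in increasing order, are:

  0-simplices (5): A, B, D, E, F
  1-simplices (9): AB, AD, AE, AF, BD, BE, DE, DF, EF
  2-simplices (6): ABD, ABE, ADF, AEF, BDE, DEF

giving chain groups C_0 ≅ Z^5, C_1 ≅ Z^9, C_2 ≅ Z^6.

∂_1: C_1 → C_0 sends each edge [p,q] (with p < q) to q − p. For instance
  ∂DE = E − D.
The resulting 5×9 matrix has rank 4, and its Smith normal form has invariant factors (1,1,1,1).

The boundary map ∂_2: C_2 → C_1 sends each 2-simplex [p,q,r] to [q,r] − [p,r] + [p,q]. For instance
  ∂ADF = DF − AF + AD,
  ∂ABD = BD − AD + AB.
As a 9×6 matrix over Z this has rank 5, with invariant factors (1,1,1,1,1).

Computing H_k = (kernel of ∂_k) / (image of ∂_{k+1}):

  H_0: rank C_0 − rank ∂_1 = 5 − 4 = 1, and the invariant factors of ∂_1 are all 1, so H_0 ≅ Z.
  H_1: rank ker ∂_1 − rank ∂_2 = (9 − 4) − 5 = 0, and the invariant factors of ∂_2 are all 1, so H_1 ≅ 0.
  H_2: rank ker ∂_2 − rank ∂_3 = (6 − 5) − 0 = 1, and there is no ∂_3, so H_2 ≅ Z.

As a check, the Euler characteristic is 5 − 9 + 6 = 2, which agrees with 1 − 0 + 1 = 2.
(K is a triangulation of the 2-sphere S^2.)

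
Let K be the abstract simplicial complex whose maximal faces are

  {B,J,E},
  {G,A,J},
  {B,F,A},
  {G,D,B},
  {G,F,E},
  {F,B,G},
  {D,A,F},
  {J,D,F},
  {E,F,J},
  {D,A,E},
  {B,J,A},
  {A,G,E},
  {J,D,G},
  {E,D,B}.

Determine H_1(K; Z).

We work with the vertex ordering A < B < D < E < F < G < J. The simplices of K, each written with vertices in increasing order, are:

  0-simplices (7): A, B, D, E, F, G, J
  1-simplices (21): AB, AD, AE, AF, AG, AJ, BD, BE, BF, BG, BJ, DE, DF, DG, DJ, EF, EG, EJ, FG, FJ, GJ
  2-simplices (14): ABF, ABJ, ADE, ADF, AEG, AGJ, BDE, BDG, BEJ, BFG, DFJ, DGJ, EFG, EFJ

giving chain groups C_0 ≅ Z^7, C_1 ≅ Z^21, C_2 ≅ Z^14.

The boundary map ∂_1: C_1 → C_0 sends each edge [p,q] (with p < q) to q − p. For instance
  ∂FJ = J − F.
This gives a 7×21 integer matrix of rank 6; reducing to Smith normal form yields diagonal entries (1,1,1,1,1,1).

The boundary map ∂_2: C_2 → C_1 maps a triangle to the signed sum of its edges. For instance
  ∂DFJ = FJ − DJ + DF,
  ∂ADE = DE − AE + AD.
The resulting 21×14 matrix has rank 13, and its Smith normal form has invariant factors (1,1,1,1,1,1,1,1,1,1,1,1,1).

Now H_k = ker ∂_k / im ∂_{k+1}, so:

  H_1: rank ker ∂_1 − rank ∂_2 = (21 − 6) − 13 = 2, and the invariant factors of ∂_2 are all 1, so H_1 = Z^2.

(K is a triangulation of the torus T^2.)

H_1 ≅ Z^2.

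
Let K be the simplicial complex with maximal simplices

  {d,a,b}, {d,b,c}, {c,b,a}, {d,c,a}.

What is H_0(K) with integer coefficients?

H_0 ≅ Z.

Order the vertices as a < b < c < d. Listing each simplex with vertices in this order, K has dimension 2 with simplices:

  0-simplices (4): a, b, c, d
  1-simplices (6): ab, ac, ad, bc, bd, cd
  2-simplices (4): abc, abd, acd, bcd

giving chain groups C_0 ≅ Z^4, C_1 ≅ Z^6, C_2 ≅ Z^4.

The boundary map ∂_1: C_1 → C_0 maps an edge to its endpoints' difference, ∂[p,q] = q − p.
The 4×6 boundary matrix has rank 3 and Smith normal form diag(1,1,1).

∂_2: C_2 → C_1 maps a triangle to the signed sum of its edges. For instance
  ∂acd = cd − ad + ac,
  ∂abd = bd − ad + ab.
As a 6×4 matrix over Z this has rank 3, with invariant factors (1,1,1).

Reading off H_k = ker ∂_k / im ∂_{k+1}:

  H_0: rank C_0 − rank ∂_1 = 4 − 3 = 1, and the invariant factors of ∂_1 are all 1, so H_0 ≅ Z.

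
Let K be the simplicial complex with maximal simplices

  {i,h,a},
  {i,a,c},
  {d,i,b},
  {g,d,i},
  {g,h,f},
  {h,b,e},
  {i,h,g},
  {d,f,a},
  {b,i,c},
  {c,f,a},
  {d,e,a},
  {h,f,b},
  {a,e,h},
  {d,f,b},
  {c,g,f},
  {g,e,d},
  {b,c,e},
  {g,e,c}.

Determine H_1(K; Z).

H_1 ≅ Z^2.

Take the total order a < b < c < d < e < f < g < h < i on the vertex set. Then K (dimension 2) consists of the simplices:

  0-simplices (9): a, b, c, d, e, f, g, h, i
  1-simplices (27): ac, ad, ae, af, ah, ai, bc, bd, be, bf, bh, bi, ce, cf, cg, ci, de, df, dg, di, eg, eh, fg, fh, gh, gi, hi
  2-simplices (18): acf, aci, ade, adf, aeh, ahi, bce, bci, bdf, bdi, beh, bfh, ceg, cfg, deg, dgi, fgh, ghi

so the chain groups are C_0 ≅ Z^9, C_1 ≅ Z^27, C_2 ≅ Z^18.

∂_1: C_1 → C_0 is given by ∂[p,q] = [q] − [p].
This gives a 9×27 integer matrix of rank 8; reducing to Smith normal form yields diagonal entries (1,1,1,1,1,1,1,1).

∂_2: C_2 → C_1 acts by ∂[p,q,r] = [q,r] − [p,r] + [p,q]. For instance
  ∂aci = ci − ai + ac,
  ∂deg = eg − dg + de.
The 27×18 boundary matrix has rank 17 and Smith normal form diag(1,1,1,1,1,1,1,1,1,1,1,1,1,1,1,1,1).

Reading off H_k = ker ∂_k / im ∂_{k+1}:

  H_1: rank ker ∂_1 − rank ∂_2 = (27 − 8) − 17 = 2, and the invariant factors of ∂_2 are all 1, so H_1 ≅ Z^2.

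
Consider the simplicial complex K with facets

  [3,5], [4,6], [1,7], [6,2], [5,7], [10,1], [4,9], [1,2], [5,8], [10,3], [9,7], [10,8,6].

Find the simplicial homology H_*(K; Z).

H_0 = Z,  H_1 = Z^4,  H_2 = 0.

Order the vertices as 1 < 2 < 3 < 4 < 5 < 6 < 7 < 8 < 9 < 10. Listing each simplex with vertices in this order, K has dimension 2 with simplices:

  0-simplices (10): [1], [2], [3], [4], [5], [6], [7], [8], [9], [10]
  1-simplices (14): [1,2], [1,7], [1,10], [2,6], [3,5], [3,10], [4,6], [4,9], [5,7], [5,8], [6,8], [6,10], [7,9], [8,10]
  2-simplices (1): [6,8,10]

so the chain groups are C_0 ≅ Z^10, C_1 ≅ Z^14, C_2 ≅ Z^1.

∂_1: C_1 → C_0 sends each edge [p,q] (with p < q) to q − p. For instance
  ∂[5,7] = [7] − [5].
The 10×14 boundary matrix has rank 9 and Smith normal form diag(1,1,1,1,1,1,1,1,1).

The boundary map ∂_2: C_2 → C_1 maps a triangle to the signed sum of its edges. For instance
  ∂[6,8,10] = [8,10] − [6,10] + [6,8].
The 14×1 boundary matrix has rank 1 and Smith normal form diag(1).

From H_k ≅ ker(∂_k) / im(∂_{k+1}) we obtain:

  H_0: rank C_0 − rank ∂_1 = 10 − 9 = 1, and the invariant factors of ∂_1 are all 1, so H_0 ≅ Z.
  H_1: rank ker ∂_1 − rank ∂_2 = (14 − 9) − 1 = 4, and the invariant factors of ∂_2 are all 1, so H_1 ≅ Z^4.
  H_2: rank ker ∂_2 − rank ∂_3 = (1 − 1) − 0 = 0, and there is no ∂_3, so H_2 ≅ 0.

As a check, the Euler characteristic is 10 − 14 + 1 = -3, which agrees with 1 − 4 + 0 = -3.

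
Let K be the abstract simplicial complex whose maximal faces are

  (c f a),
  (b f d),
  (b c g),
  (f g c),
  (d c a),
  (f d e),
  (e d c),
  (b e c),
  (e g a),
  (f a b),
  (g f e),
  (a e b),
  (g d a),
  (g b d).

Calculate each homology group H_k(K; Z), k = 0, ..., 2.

Fix the vertex order a < b < c < d < e < f < g and write every simplex with vertices in increasing order. Then dim K = 2 and the simplices of K are:

  0-simplices (7): a, b, c, d, e, f, g
  1-simplices (21): ab, ac, ad, ae, af, ag, bc, bd, be, bf, bg, cd, ce, cf, cg, de, df, dg, ef, eg, fg
  2-simplices (14): abe, abf, acd, acf, adg, aeg, bce, bcg, bdf, bdg, cde, cfg, def, efg

giving chain groups C_0 ≅ Z^7, C_1 ≅ Z^21, C_2 ≅ Z^14.

∂_1: C_1 → C_0 is given by ∂[p,q] = [q] − [p]. For instance
  ∂de = e − d.
This gives a 7×21 integer matrix of rank 6; reducing to Smith normal form yields diagonal entries (1,1,1,1,1,1).

Boundary ∂_2: C_2 → C_1 sends each 2-simplex [p,q,r] to [q,r] − [p,r] + [p,q]. For instance
  ∂cde = de − ce + cd,
  ∂efg = fg − eg + ef.
As a 21×14 matrix over Z this has rank 13, with invariant factors (1,1,1,1,1,1,1,1,1,1,1,1,1).

From H_k ≅ ker(∂_k) / im(∂_{k+1}) we obtain:

  H_0: rank C_0 − rank ∂_1 = 7 − 6 = 1, and the invariant factors of ∂_1 are all 1, so H_0 ≅ Z.
  H_1: rank ker ∂_1 − rank ∂_2 = (21 − 6) − 13 = 2, and the invariant factors of ∂_2 are all 1, so H_1 ≅ Z^2.
  H_2: rank ker ∂_2 − rank ∂_3 = (14 − 13) − 0 = 1, and there is no ∂_3, so H_2 ≅ Z.

As a check, the Euler characteristic is 7 − 21 + 14 = 0, which agrees with 1 − 2 + 1 = 0.

H_0 = Z,  H_1 = Z^2,  H_2 = Z.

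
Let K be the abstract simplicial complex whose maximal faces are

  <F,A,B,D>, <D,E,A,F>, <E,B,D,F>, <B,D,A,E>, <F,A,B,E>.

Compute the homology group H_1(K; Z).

H_1 ≅ 0.

Take the total order A < B < D < E < F on the vertex set. Then K (dimension 3) consists of the simplices:

  0-simplices (5): A, B, D, E, F
  1-simplices (10): AB, AD, AE, AF, BD, BE, BF, DE, DF, EF
  2-simplices (10): ABD, ABE, ABF, ADE, ADF, AEF, BDE, BDF, BEF, DEF
  3-simplices (5): ABDE, ABDF, ABEF, ADEF, BDEF

giving chain groups C_0 ≅ Z^5, C_1 ≅ Z^10, C_2 ≅ Z^10, C_3 ≅ Z^5.

Boundary ∂_1: C_1 → C_0 maps an edge to its endpoints' difference, ∂[p,q] = q − p. For instance
  ∂EF = F − E.
The 5×10 boundary matrix has rank 4 and Smith normal form diag(1,1,1,1).

Boundary ∂_2: C_2 → C_1 sends each 2-simplex [p,q,r] to [q,r] − [p,r] + [p,q]. For instance
  ∂ABD = BD − AD + AB,
  ∂ABE = BE − AE + AB.
The 10×10 boundary matrix has rank 6 and Smith normal form diag(1,1,1,1,1,1).

Boundary ∂_3: C_3 → C_2 sends each 3-simplex σ to the alternating sum Σ_i (−1)^i (σ with its i-th vertex removed). For instance
  ∂ABDF = BDF − ADF + ABF − ABD,
  ∂ABEF = BEF − AEF + ABF − ABE.
As a 10×5 matrix over Z this has rank 4, with invariant factors (1,1,1,1).

From H_k ≅ ker(∂_k) / im(∂_{k+1}) we obtain:

  H_1: rank ker ∂_1 − rank ∂_2 = (10 − 4) − 6 = 0, and the invariant factors of ∂_2 are all 1, so H_1 = 0.

(K is a triangulation of the 3-sphere S^3.)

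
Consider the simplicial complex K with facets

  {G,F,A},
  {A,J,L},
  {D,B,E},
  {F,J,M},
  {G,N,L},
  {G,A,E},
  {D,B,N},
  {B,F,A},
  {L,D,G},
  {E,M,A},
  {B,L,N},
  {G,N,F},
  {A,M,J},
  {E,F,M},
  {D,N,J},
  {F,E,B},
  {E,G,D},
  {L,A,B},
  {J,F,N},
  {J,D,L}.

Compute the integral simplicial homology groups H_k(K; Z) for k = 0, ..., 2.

Order the vertices as A < B < D < E < F < G < J < L < M < N. Listing each simplex with vertices in this order, K has dimension 2 with simplices:

  0-simplices (10): A, B, D, E, F, G, J, L, M, N
  1-simplices (30): AB, AE, AF, AG, AJ, AL, AM, BD, BE, BF, BL, BN, DE, DG, DJ, DL, DN, EF, EG, EM, FG, FJ, FM, FN, GL, GN, JL, JM, JN, LN
  2-simplices (20): ABF, ABL, AEG, AEM, AFG, AJL, AJM, BDE, BDN, BEF, BLN, DEG, DGL, DJL, DJN, EFM, FGN, FJM, FJN, GLN

giving chain groups C_0 ≅ Z^10, C_1 ≅ Z^30, C_2 ≅ Z^20.

∂_1: C_1 → C_0 maps an edge to its endpoints' difference, ∂[p,q] = q − p.
The resulting 10×30 matrix has rank 9, and its Smith normal form has invariant factors (1,1,1,1,1,1,1,1,1).

The boundary map ∂_2: C_2 → C_1 acts by ∂[p,q,r] = [q,r] − [p,r] + [p,q]. For instance
  ∂EFM = FM − EM + EF,
  ∂FJM = JM − FM + FJ.
As a 30×20 matrix over Z this has rank 20, with invariant factors (1,1,1,1,1,1,1,1,1,1,1,1,1,1,1,1,1,1,1,2).

Reading off H_k = ker ∂_k / im ∂_{k+1}:

  H_0: rank C_0 − rank ∂_1 = 10 − 9 = 1, and the invariant factors of ∂_1 are all 1, so H_0 = Z.
  H_1: rank ker ∂_1 − rank ∂_2 = (30 − 9) − 20 = 1, and ∂_2 has invariant factor 2 > 1, so H_1 = Z × Z/2.
  H_2: rank ker ∂_2 − rank ∂_3 = (20 − 20) − 0 = 0, and there is no ∂_3, so H_2 = 0.

As a check, the Euler characteristic is 10 − 30 + 20 = 0, which agrees with 1 − 1 + 0 = 0.
(K is a triangulation of the Klein bottle.)

H_0 = Z,  H_1 = Z × Z/2,  H_2 = 0.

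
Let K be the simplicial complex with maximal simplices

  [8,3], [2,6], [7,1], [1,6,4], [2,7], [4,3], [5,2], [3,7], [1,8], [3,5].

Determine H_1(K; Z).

We work with the vertex ordering 1 < 2 < 3 < 4 < 5 < 6 < 7 < 8. The simplices of K, each written with vertices in increasing order, are:

  0-simplices (8): [1], [2], [3], [4], [5], [6], [7], [8]
  1-simplices (12): [1,4], [1,6], [1,7], [1,8], [2,5], [2,6], [2,7], [3,4], [3,5], [3,7], [3,8], [4,6]
  2-simplices (1): [1,4,6]

Hence C_0 ≅ Z^8, C_1 ≅ Z^12, C_2 ≅ Z^1.

Boundary ∂_1: C_1 → C_0 sends each edge [p,q] (with p < q) to q − p. For instance
  ∂[1,7] = [7] − [1].
The resulting 8×12 matrix has rank 7, and its Smith normal form has invariant factors (1,1,1,1,1,1,1).

Boundary ∂_2: C_2 → C_1 maps a triangle to the signed sum of its edges. For instance
  ∂[1,4,6] = [4,6] − [1,6] + [1,4].
The 12×1 boundary matrix has rank 1 and Smith normal form diag(1).

Reading off H_k = ker ∂_k / im ∂_{k+1}:

  H_1: rank ker ∂_1 − rank ∂_2 = (12 − 7) − 1 = 4, and the invariant factors of ∂_2 are all 1, so H_1 ≅ Z^4.

H_1 ≅ Z^4.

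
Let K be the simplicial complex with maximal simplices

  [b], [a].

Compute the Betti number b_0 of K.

Take the total order a < b on the vertex set. Then K (dimension 0) consists of the simplices:

  0-simplices (2): a, b

Hence C_0 ≅ Z^2.

From H_k ≅ ker(∂_k) / im(∂_{k+1}) we obtain:

  H_0: rank C_0 − rank ∂_1 = 2 − 0 = 2, and there is no ∂_1, so H_0 ≅ Z^2.

(K is a triangulation of a set of 2 points.)

Hence the Betti numbers are b_0 = 2.

b_0 = 2.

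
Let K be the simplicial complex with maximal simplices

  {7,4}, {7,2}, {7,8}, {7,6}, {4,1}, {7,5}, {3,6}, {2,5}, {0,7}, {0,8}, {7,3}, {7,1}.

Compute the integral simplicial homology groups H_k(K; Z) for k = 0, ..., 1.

H_0 = Z,  H_1 = Z^4.

Fix the vertex order 0 < 1 < 2 < 3 < 4 < 5 < 6 < 7 < 8 and write every simplex with vertices in increasing order. Then dim K = 1 and the simplices of K are:

  0-simplices (9): [0], [1], [2], [3], [4], [5], [6], [7], [8]
  1-simplices (12): [0,7], [0,8], [1,4], [1,7], [2,5], [2,7], [3,6], [3,7], [4,7], [5,7], [6,7], [7,8]

giving chain groups C_0 ≅ Z^9, C_1 ≅ Z^12.

Boundary ∂_1: C_1 → C_0 sends each edge [p,q] (with p < q) to q − p.
The 9×12 boundary matrix has rank 8 and Smith normal form diag(1,1,1,1,1,1,1,1).

From H_k ≅ ker(∂_k) / im(∂_{k+1}) we obtain:

  H_0: rank C_0 − rank ∂_1 = 9 − 8 = 1, and the invariant factors of ∂_1 are all 1, so H_0 = Z.
  H_1: rank ker ∂_1 − rank ∂_2 = (12 − 8) − 0 = 4, and there is no ∂_2, so H_1 = Z^4.

(K is a triangulation of a wedge of 4 circles.)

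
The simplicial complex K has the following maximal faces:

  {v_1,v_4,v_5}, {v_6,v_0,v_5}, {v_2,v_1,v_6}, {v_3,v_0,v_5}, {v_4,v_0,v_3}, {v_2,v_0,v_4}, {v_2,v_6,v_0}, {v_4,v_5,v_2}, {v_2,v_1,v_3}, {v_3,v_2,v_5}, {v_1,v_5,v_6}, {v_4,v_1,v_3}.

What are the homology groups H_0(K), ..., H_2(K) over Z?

H_0 = Z,  H_1 = Z/2,  H_2 = 0.

Take the total order v_0 < v_1 < v_2 < v_3 < v_4 < v_5 < v_6 on the vertex set. Then K (dimension 2) consists of the simplices:

  0-simplices (7): [v_0], [v_1], [v_2], [v_3], [v_4], [v_5], [v_6]
  1-simplices (18): (18 of them)
  2-simplices (12): (12 of them)

Hence C_0 ≅ Z^7, C_1 ≅ Z^18, C_2 ≅ Z^12.

∂_1: C_1 → C_0 maps an edge to its endpoints' difference, ∂[p,q] = q − p.
The resulting 7×18 matrix has rank 6, and its Smith normal form has invariant factors (1,1,1,1,1,1).

Boundary ∂_2: C_2 → C_1 sends each 2-simplex [p,q,r] to [q,r] − [p,r] + [p,q]. For instance
  ∂[v_0,v_3,v_5] = [v_3,v_5] − [v_0,v_5] + [v_0,v_3],
  ∂[v_0,v_2,v_4] = [v_2,v_4] − [v_0,v_4] + [v_0,v_2].
As a 18×12 matrix over Z this has rank 12, with invariant factors (1,1,1,1,1,1,1,1,1,1,1,2).

Reading off H_k = ker ∂_k / im ∂_{k+1}:

  H_0: rank C_0 − rank ∂_1 = 7 − 6 = 1, and the invariant factors of ∂_1 are all 1, so H_0 = Z.
  H_1: rank ker ∂_1 − rank ∂_2 = (18 − 6) − 12 = 0, and ∂_2 has invariant factor 2 > 1, so H_1 = Z/2.
  H_2: rank ker ∂_2 − rank ∂_3 = (12 − 12) − 0 = 0, and there is no ∂_3, so H_2 = 0.

As a check, the Euler characteristic is 7 − 18 + 12 = 1, which agrees with 1 − 0 + 0 = 1.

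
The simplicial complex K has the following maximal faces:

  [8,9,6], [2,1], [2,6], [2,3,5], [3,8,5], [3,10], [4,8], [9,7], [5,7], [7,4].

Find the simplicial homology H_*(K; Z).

We work with the vertex ordering 1 < 2 < 3 < 4 < 5 < 6 < 7 < 8 < 9 < 10. The simplices of K, each written with vertices in increasing order, are:

  0-simplices (10): [1], [2], [3], [4], [5], [6], [7], [8], [9], [10]
  1-simplices (15): [1,2], [2,3], [2,5], [2,6], [3,5], [3,8], [3,10], [4,7], [4,8], [5,7], [5,8], [6,8], [6,9], [7,9], [8,9]
  2-simplices (3): [2,3,5], [3,5,8], [6,8,9]

so the chain groups are C_0 ≅ Z^10, C_1 ≅ Z^15, C_2 ≅ Z^3.

Boundary ∂_1: C_1 → C_0 maps an edge to its endpoints' difference, ∂[p,q] = q − p.
The resulting 10×15 matrix has rank 9, and its Smith normal form has invariant factors (1,1,1,1,1,1,1,1,1).

Boundary ∂_2: C_2 → C_1 acts by ∂[p,q,r] = [q,r] − [p,r] + [p,q]. For instance
  ∂[3,5,8] = [5,8] − [3,8] + [3,5],
  ∂[6,8,9] = [8,9] − [6,9] + [6,8].
The 15×3 boundary matrix has rank 3 and Smith normal form diag(1,1,1).

Now H_k = ker ∂_k / im ∂_{k+1}, so:

  H_0: rank C_0 − rank ∂_1 = 10 − 9 = 1, and the invariant factors of ∂_1 are all 1, so H_0 = Z.
  H_1: rank ker ∂_1 − rank ∂_2 = (15 − 9) − 3 = 3, and the invariant factors of ∂_2 are all 1, so H_1 = Z^3.
  H_2: rank ker ∂_2 − rank ∂_3 = (3 − 3) − 0 = 0, and there is no ∂_3, so H_2 = 0.

As a check, the Euler characteristic is 10 − 15 + 3 = -2, which agrees with 1 − 3 + 0 = -2.

H_0 ≅ Z,  H_1 ≅ Z^3,  H_2 = 0.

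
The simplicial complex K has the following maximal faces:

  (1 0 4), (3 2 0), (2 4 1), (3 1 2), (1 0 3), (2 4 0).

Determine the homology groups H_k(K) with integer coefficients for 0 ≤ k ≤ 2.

K has 5 vertices, 9 edges, 6 triangles.
rank ∂_0 = 0, rank ∂_1 = 4 ⇒ b_0 = 5 − 0 − 4 = 1; all invariant factors of ∂_1 are 1 so no torsion. So H_0 ≅ Z.
rank ∂_1 = 4, rank ∂_2 = 5 ⇒ b_1 = 9 − 4 − 5 = 0; all invariant factors of ∂_2 are 1 so no torsion. So H_1 ≅ 0.
rank ∂_2 = 5, rank ∂_3 = 0 ⇒ b_2 = 6 − 5 − 0 = 1. So H_2 ≅ Z.

H_0 = Z,  H_1 = 0,  H_2 = Z.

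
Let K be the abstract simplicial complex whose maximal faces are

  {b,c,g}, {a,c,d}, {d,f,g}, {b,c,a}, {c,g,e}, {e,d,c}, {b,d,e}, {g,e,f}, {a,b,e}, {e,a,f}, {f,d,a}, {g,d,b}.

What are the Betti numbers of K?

b_0 = 1, b_1 = 0, b_2 = 0.

K has 7 vertices, 18 edges, 12 triangles.
rank ∂_0 = 0, rank ∂_1 = 6 ⇒ b_0 = 7 − 0 − 6 = 1; all invariant factors of ∂_1 are 1 so no torsion. So H_0 ≅ Z.
rank ∂_1 = 6, rank ∂_2 = 12 ⇒ b_1 = 18 − 6 − 12 = 0; ∂_2 has invariant factor(s) [2] giving torsion. So H_1 ≅ Z/2.
rank ∂_2 = 12, rank ∂_3 = 0 ⇒ b_2 = 12 − 12 − 0 = 0. So H_2 ≅ 0.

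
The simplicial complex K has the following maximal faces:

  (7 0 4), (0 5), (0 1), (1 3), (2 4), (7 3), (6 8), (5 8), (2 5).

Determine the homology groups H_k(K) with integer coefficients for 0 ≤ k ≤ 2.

H_0 ≅ Z,  H_1 ≅ Z^2,  H_2 = 0.

We work with the vertex ordering 0 < 1 < 2 < 3 < 4 < 5 < 6 < 7 < 8. The simplices of K, each written with vertices in increasing order, are:

  0-simplices (9): [0], [1], [2], [3], [4], [5], [6], [7], [8]
  1-simplices (11): [0,1], [0,4], [0,5], [0,7], [1,3], [2,4], [2,5], [3,7], [4,7], [5,8], [6,8]
  2-simplices (1): [0,4,7]

Hence C_0 ≅ Z^9, C_1 ≅ Z^11, C_2 ≅ Z^1.

Boundary ∂_1: C_1 → C_0 is given by ∂[p,q] = [q] − [p]. For instance
  ∂[3,7] = [7] − [3].
The 9×11 boundary matrix has rank 8 and Smith normal form diag(1,1,1,1,1,1,1,1).

Boundary ∂_2: C_2 → C_1 sends each 2-simplex [p,q,r] to [q,r] − [p,r] + [p,q]. For instance
  ∂[0,4,7] = [4,7] − [0,7] + [0,4].
The resulting 11×1 matrix has rank 1, and its Smith normal form has invariant factors (1).

Reading off H_k = ker ∂_k / im ∂_{k+1}:

  H_0: rank C_0 − rank ∂_1 = 9 − 8 = 1, and the invariant factors of ∂_1 are all 1, so H_0 ≅ Z.
  H_1: rank ker ∂_1 − rank ∂_2 = (11 − 8) − 1 = 2, and the invariant factors of ∂_2 are all 1, so H_1 ≅ Z^2.
  H_2: rank ker ∂_2 − rank ∂_3 = (1 − 1) − 0 = 0, and there is no ∂_3, so H_2 ≅ 0.

As a check, the Euler characteristic is 9 − 11 + 1 = -1, which agrees with 1 − 2 + 0 = -1.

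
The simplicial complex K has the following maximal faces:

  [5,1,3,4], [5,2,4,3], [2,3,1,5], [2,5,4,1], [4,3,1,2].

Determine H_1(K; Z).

H_1 = 0.

Take the total order 1 < 2 < 3 < 4 < 5 on the vertex set. Then K (dimension 3) consists of the simplices:

  0-simplices (5): [1], [2], [3], [4], [5]
  1-simplices (10): [1,2], [1,3], [1,4], [1,5], [2,3], [2,4], [2,5], [3,4], [3,5], [4,5]
  2-simplices (10): [1,2,3], [1,2,4], [1,2,5], [1,3,4], [1,3,5], [1,4,5], [2,3,4], [2,3,5], [2,4,5], [3,4,5]
  3-simplices (5): [1,2,3,4], [1,2,3,5], [1,2,4,5], [1,3,4,5], [2,3,4,5]

Hence C_0 ≅ Z^5, C_1 ≅ Z^10, C_2 ≅ Z^10, C_3 ≅ Z^5.

∂_1: C_1 → C_0 sends each edge [p,q] (with p < q) to q − p.
The 5×10 boundary matrix has rank 4 and Smith normal form diag(1,1,1,1).

∂_2: C_2 → C_1 acts by ∂[p,q,r] = [q,r] − [p,r] + [p,q]. For instance
  ∂[1,2,3] = [2,3] − [1,3] + [1,2],
  ∂[1,2,5] = [2,5] − [1,5] + [1,2].
The 10×10 boundary matrix has rank 6 and Smith normal form diag(1,1,1,1,1,1).

The boundary map ∂_3: C_3 → C_2 sends each 3-simplex σ to the alternating sum Σ_i (−1)^i (σ with its i-th vertex removed). For instance
  ∂[1,3,4,5] = [3,4,5] − [1,4,5] + [1,3,5] − [1,3,4],
  ∂[2,3,4,5] = [3,4,5] − [2,4,5] + [2,3,5] − [2,3,4].
The 10×5 boundary matrix has rank 4 and Smith normal form diag(1,1,1,1).

Reading off H_k = ker ∂_k / im ∂_{k+1}:

  H_1: rank ker ∂_1 − rank ∂_2 = (10 − 4) − 6 = 0, and the invariant factors of ∂_2 are all 1, so H_1 ≅ 0.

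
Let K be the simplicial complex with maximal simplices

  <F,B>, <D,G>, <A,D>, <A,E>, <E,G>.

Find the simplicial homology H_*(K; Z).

Order the vertices as A < B < D < E < F < G. Listing each simplex with vertices in this order, K has dimension 1 with simplices:

  0-simplices (6): A, B, D, E, F, G
  1-simplices (5): AD, AE, BF, DG, EG

giving chain groups C_0 ≅ Z^6, C_1 ≅ Z^5.

The boundary map ∂_1: C_1 → C_0 is given by ∂[p,q] = [q] − [p].
As a 6×5 matrix over Z this has rank 4, with invariant factors (1,1,1,1).

From H_k ≅ ker(∂_k) / im(∂_{k+1}) we obtain:

  H_0: rank C_0 − rank ∂_1 = 6 − 4 = 2, and the invariant factors of ∂_1 are all 1, so H_0 ≅ Z^2.
  H_1: rank ker ∂_1 − rank ∂_2 = (5 − 4) − 0 = 1, and there is no ∂_2, so H_1 ≅ Z.

H_0 = Z^2,  H_1 = Z.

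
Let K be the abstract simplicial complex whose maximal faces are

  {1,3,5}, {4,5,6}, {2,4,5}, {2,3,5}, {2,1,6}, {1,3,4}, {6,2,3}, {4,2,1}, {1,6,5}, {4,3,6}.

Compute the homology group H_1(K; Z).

K has 6 vertices, 15 edges, 10 triangles.
rank ∂_1 = 5, rank ∂_2 = 10 ⇒ b_1 = 15 − 5 − 10 = 0; ∂_2 has invariant factor(s) [2] giving torsion. So H_1 = Z/2Z.

H_1 ≅ Z/2Z.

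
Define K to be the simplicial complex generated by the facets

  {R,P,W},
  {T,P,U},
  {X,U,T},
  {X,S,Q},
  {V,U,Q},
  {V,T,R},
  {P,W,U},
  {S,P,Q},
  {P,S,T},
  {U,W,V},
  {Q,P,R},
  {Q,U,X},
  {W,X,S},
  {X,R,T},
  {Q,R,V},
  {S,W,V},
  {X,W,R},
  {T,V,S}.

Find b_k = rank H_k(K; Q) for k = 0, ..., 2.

Fix the vertex order P < Q < R < S < T < U < V < W < X and write every simplex with vertices in increasing order. Then dim K = 2 and the simplices of K are:

  0-simplices (9): P, Q, R, S, T, U, V, W, X
  1-simplices (27): PQ, PR, PS, PT, PU, PW, QR, QS, QU, QV, QX, RT, RV, RW, RX, ST, SV, SW, SX, TU, TV, TX, UV, UW, UX, VW, WX
  2-simplices (18): PQR, PQS, PRW, PST, PTU, PUW, QRV, QSX, QUV, QUX, RTV, RTX, RWX, STV, SVW, SWX, TUX, UVW

so the chain groups are C_0 ≅ Z^9, C_1 ≅ Z^27, C_2 ≅ Z^18.

Boundary ∂_1: C_1 → C_0 is given by ∂[p,q] = [q] − [p]. For instance
  ∂UX = X − U.
This gives a 9×27 integer matrix of rank 8; reducing to Smith normal form yields diagonal entries (1,1,1,1,1,1,1,1).

∂_2: C_2 → C_1 acts by ∂[p,q,r] = [q,r] − [p,r] + [p,q]. For instance
  ∂STV = TV − SV + ST,
  ∂RTX = TX − RX + RT.
The resulting 27×18 matrix has rank 17, and its Smith normal form has invariant factors (1,1,1,1,1,1,1,1,1,1,1,1,1,1,1,1,1).

Now H_k = ker ∂_k / im ∂_{k+1}, so:

  H_0: rank C_0 − rank ∂_1 = 9 − 8 = 1, and the invariant factors of ∂_1 are all 1, so H_0 ≅ Z.
  H_1: rank ker ∂_1 − rank ∂_2 = (27 − 8) − 17 = 2, and the invariant factors of ∂_2 are all 1, so H_1 ≅ Z^2.
  H_2: rank ker ∂_2 − rank ∂_3 = (18 − 17) − 0 = 1, and there is no ∂_3, so H_2 ≅ Z.

Hence the Betti numbers are b_0 = 1, b_1 = 2, b_2 = 1.

b_0 = 1, b_1 = 2, b_2 = 1.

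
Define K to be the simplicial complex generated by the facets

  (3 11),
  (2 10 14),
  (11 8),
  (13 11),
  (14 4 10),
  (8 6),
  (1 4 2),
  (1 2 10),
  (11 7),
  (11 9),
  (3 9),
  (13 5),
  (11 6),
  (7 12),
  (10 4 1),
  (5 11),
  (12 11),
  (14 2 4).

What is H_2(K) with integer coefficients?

Fix the vertex order 1 < 2 < 3 < 4 < 5 < 6 < 7 < 8 < 9 < 10 < 11 < 12 < 13 < 14 and write every simplex with vertices in increasing order. Then dim K = 2 and the simplices of K are:

  0-simplices (14): [1], [2], [3], [4], [5], [6], [7], [8], [9], [10], [11], [12], [13], [14]
  1-simplices (21): (21 of them)
  2-simplices (6): [1,2,4], [1,2,10], [1,4,10], [2,4,14], [2,10,14], [4,10,14]

so the chain groups are C_0 ≅ Z^14, C_1 ≅ Z^21, C_2 ≅ Z^6.

Boundary ∂_1: C_1 → C_0 maps an edge to its endpoints' difference, ∂[p,q] = q − p.
As a 14×21 matrix over Z this has rank 12, with invariant factors (1,1,1,1,1,1,1,1,1,1,1,1).

∂_2: C_2 → C_1 acts by ∂[p,q,r] = [q,r] − [p,r] + [p,q]. For instance
  ∂[4,10,14] = [10,14] − [4,14] + [4,10],
  ∂[2,4,14] = [4,14] − [2,14] + [2,4].
The 21×6 boundary matrix has rank 5 and Smith normal form diag(1,1,1,1,1).

From H_k ≅ ker(∂_k) / im(∂_{k+1}) we obtain:

  H_2: rank ker ∂_2 − rank ∂_3 = (6 − 5) − 0 = 1, and there is no ∂_3, so H_2 = Z.

H_2 ≅ Z.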